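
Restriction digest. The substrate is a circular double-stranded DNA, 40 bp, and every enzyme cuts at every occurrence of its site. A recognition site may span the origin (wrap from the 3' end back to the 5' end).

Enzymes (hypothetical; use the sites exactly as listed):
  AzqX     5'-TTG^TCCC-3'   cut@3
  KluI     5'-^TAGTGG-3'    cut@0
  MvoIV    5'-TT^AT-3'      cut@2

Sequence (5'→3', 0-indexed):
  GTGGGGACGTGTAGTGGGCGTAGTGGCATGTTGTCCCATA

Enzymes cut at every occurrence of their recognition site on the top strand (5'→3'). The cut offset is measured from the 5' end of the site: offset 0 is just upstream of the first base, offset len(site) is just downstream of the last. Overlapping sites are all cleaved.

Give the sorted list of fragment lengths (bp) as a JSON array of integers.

[5,9,13,13]

Site scan:
  AzqX (TTGTCCC, off=3): starts [30] → cuts [33]
  KluI (TAGTGG, off=0): starts [11, 20, 38] → cuts [11, 20, 38]
  MvoIV (TTAT, off=2): no sites

Pooled cuts: [11, 20, 33, 38]

Fragments:
  11→20: 9 bp
  20→33: 13 bp
  33→38: 5 bp
  38→11 (wrap): 40-38+11 = 13 bp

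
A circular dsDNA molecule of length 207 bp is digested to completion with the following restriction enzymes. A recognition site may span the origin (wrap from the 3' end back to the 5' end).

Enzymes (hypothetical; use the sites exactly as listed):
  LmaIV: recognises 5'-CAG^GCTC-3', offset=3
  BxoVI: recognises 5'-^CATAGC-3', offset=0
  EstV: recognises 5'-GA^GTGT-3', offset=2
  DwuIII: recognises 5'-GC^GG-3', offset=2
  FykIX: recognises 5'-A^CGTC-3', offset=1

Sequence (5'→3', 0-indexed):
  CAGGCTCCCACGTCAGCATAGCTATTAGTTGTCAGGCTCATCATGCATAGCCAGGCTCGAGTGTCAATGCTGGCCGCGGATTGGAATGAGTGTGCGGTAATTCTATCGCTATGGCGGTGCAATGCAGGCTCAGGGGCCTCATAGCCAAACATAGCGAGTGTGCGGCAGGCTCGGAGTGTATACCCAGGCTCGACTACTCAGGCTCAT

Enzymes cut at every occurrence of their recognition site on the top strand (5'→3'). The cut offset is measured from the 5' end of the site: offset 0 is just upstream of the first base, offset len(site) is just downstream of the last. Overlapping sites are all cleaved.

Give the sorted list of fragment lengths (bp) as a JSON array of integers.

Per-enzyme occurrences:
  LmaIV (CAGGCTC, off=3): starts [0, 32, 51, 124, 165, 184, 198] → cuts [3, 35, 54, 127, 168, 187, 201]
  BxoVI (CATAGC, off=0): starts [16, 45, 139, 149] → cuts [16, 45, 139, 149]
  EstV (GAGTGT, off=2): starts [58, 87, 155, 173] → cuts [60, 89, 157, 175]
  DwuIII (GCGG, off=2): starts [75, 93, 113, 161] → cuts [77, 95, 115, 163]
  FykIX (ACGTC, off=1): starts [9] → cuts [10]

All cut coordinates (distinct, sorted): [3, 10, 16, 35, 45, 54, 60, 77, 89, 95, 115, 127, 139, 149, 157, 163, 168, 175, 187, 201]

Fragments:
  3→10: 7 bp
  10→16: 6 bp
  16→35: 19 bp
  35→45: 10 bp
  45→54: 9 bp
  54→60: 6 bp
  60→77: 17 bp
  77→89: 12 bp
  89→95: 6 bp
  95→115: 20 bp
  115→127: 12 bp
  127→139: 12 bp
  139→149: 10 bp
  149→157: 8 bp
  157→163: 6 bp
  163→168: 5 bp
  168→175: 7 bp
  175→187: 12 bp
  187→201: 14 bp
  201→3 (wrap): 207-201+3 = 9 bp

[5,6,6,6,6,7,7,8,9,9,10,10,12,12,12,12,14,17,19,20]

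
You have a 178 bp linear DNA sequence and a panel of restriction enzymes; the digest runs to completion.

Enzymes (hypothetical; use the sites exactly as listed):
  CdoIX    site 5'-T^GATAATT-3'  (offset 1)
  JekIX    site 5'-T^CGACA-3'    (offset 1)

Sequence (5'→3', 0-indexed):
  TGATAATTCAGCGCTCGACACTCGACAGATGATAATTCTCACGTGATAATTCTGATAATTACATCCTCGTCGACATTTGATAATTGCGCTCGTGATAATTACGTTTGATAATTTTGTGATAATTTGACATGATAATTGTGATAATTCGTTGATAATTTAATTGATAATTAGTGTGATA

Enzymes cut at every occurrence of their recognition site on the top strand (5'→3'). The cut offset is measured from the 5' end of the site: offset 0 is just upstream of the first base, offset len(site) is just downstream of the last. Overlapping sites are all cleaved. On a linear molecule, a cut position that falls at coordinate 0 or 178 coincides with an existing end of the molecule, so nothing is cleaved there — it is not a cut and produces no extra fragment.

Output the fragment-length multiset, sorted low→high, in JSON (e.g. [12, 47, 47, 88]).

[1,7,8,8,9,9,11,11,12,13,13,14,14,15,16,17]

Site scan:
  CdoIX (TGATAATT, off=1): starts [0, 29, 43, 52, 77, 92, 105, 116, 129, 138, 149, 161] → cuts [1, 30, 44, 53, 78, 93, 106, 117, 130, 139, 150, 162]
  JekIX (TCGACA, off=1): starts [14, 21, 69] → cuts [15, 22, 70]

All cut coordinates (distinct, sorted): [1, 15, 22, 30, 44, 53, 70, 78, 93, 106, 117, 130, 139, 150, 162]

Fragments:
  [0,1): 1 bp
  [1,15): 14 bp
  [15,22): 7 bp
  [22,30): 8 bp
  [30,44): 14 bp
  [44,53): 9 bp
  [53,70): 17 bp
  [70,78): 8 bp
  [78,93): 15 bp
  [93,106): 13 bp
  [106,117): 11 bp
  [117,130): 13 bp
  [130,139): 9 bp
  [139,150): 11 bp
  [150,162): 12 bp
  [162,178): 16 bp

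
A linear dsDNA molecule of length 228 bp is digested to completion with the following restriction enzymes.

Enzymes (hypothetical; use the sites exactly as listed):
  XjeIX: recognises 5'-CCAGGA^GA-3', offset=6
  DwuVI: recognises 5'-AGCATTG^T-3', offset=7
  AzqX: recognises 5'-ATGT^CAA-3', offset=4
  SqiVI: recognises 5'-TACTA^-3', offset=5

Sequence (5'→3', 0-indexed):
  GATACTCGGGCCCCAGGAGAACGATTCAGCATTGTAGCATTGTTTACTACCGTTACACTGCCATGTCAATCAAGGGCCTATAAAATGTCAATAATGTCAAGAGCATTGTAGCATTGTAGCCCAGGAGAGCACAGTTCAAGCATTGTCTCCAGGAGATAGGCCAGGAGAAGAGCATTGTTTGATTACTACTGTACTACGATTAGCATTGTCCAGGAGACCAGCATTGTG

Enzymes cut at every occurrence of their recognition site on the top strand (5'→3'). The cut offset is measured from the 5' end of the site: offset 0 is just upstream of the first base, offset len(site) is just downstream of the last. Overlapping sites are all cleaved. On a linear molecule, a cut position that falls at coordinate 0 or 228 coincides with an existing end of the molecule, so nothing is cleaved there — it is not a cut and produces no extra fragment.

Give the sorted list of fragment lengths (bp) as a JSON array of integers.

Scan for sites:
  XjeIX (CCAGGAGA, off=6): starts [12, 120, 148, 160, 209] → cuts [18, 126, 154, 166, 215]
  DwuVI (AGCATTGT, off=7): starts [27, 35, 101, 109, 138, 170, 201, 219] → cuts [34, 42, 108, 116, 145, 177, 208, 226]
  AzqX (ATGTCAA, off=4): starts [62, 84, 93] → cuts [66, 88, 97]
  SqiVI (TACTA, off=5): starts [44, 183, 191] → cuts [49, 188, 196]

Pooled cuts: [18, 34, 42, 49, 66, 88, 97, 108, 116, 126, 145, 154, 166, 177, 188, 196, 208, 215, 226]

Fragment lengths:
  [0,18): 18 bp
  [18,34): 16 bp
  [34,42): 8 bp
  [42,49): 7 bp
  [49,66): 17 bp
  [66,88): 22 bp
  [88,97): 9 bp
  [97,108): 11 bp
  [108,116): 8 bp
  [116,126): 10 bp
  [126,145): 19 bp
  [145,154): 9 bp
  [154,166): 12 bp
  [166,177): 11 bp
  [177,188): 11 bp
  [188,196): 8 bp
  [196,208): 12 bp
  [208,215): 7 bp
  [215,226): 11 bp
  [226,228): 2 bp

[2,7,7,8,8,8,9,9,10,11,11,11,11,12,12,16,17,18,19,22]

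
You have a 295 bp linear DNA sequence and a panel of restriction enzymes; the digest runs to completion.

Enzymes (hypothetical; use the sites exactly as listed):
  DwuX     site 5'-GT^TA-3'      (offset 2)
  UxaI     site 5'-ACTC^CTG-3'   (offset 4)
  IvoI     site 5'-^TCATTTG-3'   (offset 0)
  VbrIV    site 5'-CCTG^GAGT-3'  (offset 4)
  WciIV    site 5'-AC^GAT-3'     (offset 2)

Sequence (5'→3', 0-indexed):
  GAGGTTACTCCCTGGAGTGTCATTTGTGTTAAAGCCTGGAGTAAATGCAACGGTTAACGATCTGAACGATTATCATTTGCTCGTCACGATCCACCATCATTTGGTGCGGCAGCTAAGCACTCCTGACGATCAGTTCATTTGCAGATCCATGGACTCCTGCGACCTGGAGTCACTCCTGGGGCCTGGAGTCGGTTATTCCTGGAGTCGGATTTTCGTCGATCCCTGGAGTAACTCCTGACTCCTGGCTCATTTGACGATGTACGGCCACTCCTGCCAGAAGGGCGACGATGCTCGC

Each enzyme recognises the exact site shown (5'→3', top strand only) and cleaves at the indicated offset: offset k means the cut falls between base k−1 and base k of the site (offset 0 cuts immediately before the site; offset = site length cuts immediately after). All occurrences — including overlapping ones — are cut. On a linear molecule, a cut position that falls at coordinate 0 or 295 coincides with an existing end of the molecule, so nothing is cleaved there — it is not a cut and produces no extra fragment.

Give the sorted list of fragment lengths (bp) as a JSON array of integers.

Site scan:
  DwuX GTTA/2: at [3, 27, 52, 191] ⇒ [5, 29, 54, 193]
  UxaI ACTCCTG/4: at [118, 152, 171, 230, 237, 266] ⇒ [122, 156, 175, 234, 241, 270]
  IvoI TCATTTG/0: at [19, 72, 96, 134, 246] ⇒ [19, 72, 96, 134, 246]
  VbrIV CCTGGAGT/4: at [10, 34, 162, 181, 197, 221] ⇒ [14, 38, 166, 185, 201, 225]
  WciIV ACGAT/2: at [56, 65, 85, 125, 253, 284] ⇒ [58, 67, 87, 127, 255, 286]

Pooled cuts: [5, 14, 19, 29, 38, 54, 58, 67, 72, 87, 96, 122, 127, 134, 156, 166, 175, 185, 193, 201, 225, 234, 241, 246, 255, 270, 286]

Fragment lengths:
  [0,5): 5 bp
  [5,14): 9 bp
  [14,19): 5 bp
  [19,29): 10 bp
  [29,38): 9 bp
  [38,54): 16 bp
  [54,58): 4 bp
  [58,67): 9 bp
  [67,72): 5 bp
  [72,87): 15 bp
  [87,96): 9 bp
  [96,122): 26 bp
  [122,127): 5 bp
  [127,134): 7 bp
  [134,156): 22 bp
  [156,166): 10 bp
  [166,175): 9 bp
  [175,185): 10 bp
  [185,193): 8 bp
  [193,201): 8 bp
  [201,225): 24 bp
  [225,234): 9 bp
  [234,241): 7 bp
  [241,246): 5 bp
  [246,255): 9 bp
  [255,270): 15 bp
  [270,286): 16 bp
  [286,295): 9 bp

[4,5,5,5,5,5,7,7,8,8,9,9,9,9,9,9,9,9,10,10,10,15,15,16,16,22,24,26]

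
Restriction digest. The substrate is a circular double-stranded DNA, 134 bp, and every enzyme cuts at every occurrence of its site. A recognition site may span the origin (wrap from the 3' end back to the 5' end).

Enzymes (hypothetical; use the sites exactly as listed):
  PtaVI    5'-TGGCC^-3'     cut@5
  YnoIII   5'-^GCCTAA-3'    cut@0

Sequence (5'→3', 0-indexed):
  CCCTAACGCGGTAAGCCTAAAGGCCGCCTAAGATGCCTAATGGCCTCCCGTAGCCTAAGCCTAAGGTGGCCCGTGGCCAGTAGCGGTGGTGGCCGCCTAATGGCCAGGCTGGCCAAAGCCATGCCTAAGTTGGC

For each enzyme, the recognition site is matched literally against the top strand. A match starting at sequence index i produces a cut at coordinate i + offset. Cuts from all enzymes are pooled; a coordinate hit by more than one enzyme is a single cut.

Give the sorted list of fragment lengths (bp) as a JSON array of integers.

[6,7,7,8,9,9,11,11,11,13,13,13,16]

Site scan:
  PtaVI TGGCC/5: at [40, 66, 73, 89, 100, 109, 130] ⇒ [1, 45, 71, 78, 94, 105, 114]
  YnoIII GCCTAA/0: at [14, 25, 34, 52, 58, 94, 122] ⇒ [14, 25, 34, 52, 58, 94, 122]

Pooled cuts: [1, 14, 25, 34, 45, 52, 58, 71, 78, 94, 105, 114, 122]

Fragments:
  1→14: 13 bp
  14→25: 11 bp
  25→34: 9 bp
  34→45: 11 bp
  45→52: 7 bp
  52→58: 6 bp
  58→71: 13 bp
  71→78: 7 bp
  78→94: 16 bp
  94→105: 11 bp
  105→114: 9 bp
  114→122: 8 bp
  122→1 (wrap): 134-122+1 = 13 bp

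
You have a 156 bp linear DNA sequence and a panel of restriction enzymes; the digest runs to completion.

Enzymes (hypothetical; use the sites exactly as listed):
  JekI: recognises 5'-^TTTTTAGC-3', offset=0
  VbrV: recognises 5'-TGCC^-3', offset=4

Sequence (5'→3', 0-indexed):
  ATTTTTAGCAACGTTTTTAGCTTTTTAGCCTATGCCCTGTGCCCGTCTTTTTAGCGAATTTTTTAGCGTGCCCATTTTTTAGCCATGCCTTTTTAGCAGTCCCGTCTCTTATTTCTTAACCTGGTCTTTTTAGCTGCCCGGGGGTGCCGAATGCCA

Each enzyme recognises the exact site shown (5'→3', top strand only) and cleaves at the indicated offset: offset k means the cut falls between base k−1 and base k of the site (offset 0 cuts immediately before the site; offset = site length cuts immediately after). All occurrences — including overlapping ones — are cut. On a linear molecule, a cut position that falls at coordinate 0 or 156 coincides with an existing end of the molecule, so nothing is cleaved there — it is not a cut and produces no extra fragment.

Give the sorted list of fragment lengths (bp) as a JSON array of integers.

Per-enzyme occurrences:
  JekI TTTTTAGC/0: at [1, 13, 21, 47, 59, 75, 89, 126] ⇒ [1, 13, 21, 47, 59, 75, 89, 126]
  VbrV TGCC/4: at [32, 39, 68, 85, 134, 144, 151] ⇒ [36, 43, 72, 89, 138, 148, 155]

All cut coordinates (distinct, sorted): [1, 13, 21, 36, 43, 47, 59, 72, 75, 89, 126, 138, 148, 155]

Fragments:
  [0,1): 1 bp
  [1,13): 12 bp
  [13,21): 8 bp
  [21,36): 15 bp
  [36,43): 7 bp
  [43,47): 4 bp
  [47,59): 12 bp
  [59,72): 13 bp
  [72,75): 3 bp
  [75,89): 14 bp
  [89,126): 37 bp
  [126,138): 12 bp
  [138,148): 10 bp
  [148,155): 7 bp
  [155,156): 1 bp

[1,1,3,4,7,7,8,10,12,12,12,13,14,15,37]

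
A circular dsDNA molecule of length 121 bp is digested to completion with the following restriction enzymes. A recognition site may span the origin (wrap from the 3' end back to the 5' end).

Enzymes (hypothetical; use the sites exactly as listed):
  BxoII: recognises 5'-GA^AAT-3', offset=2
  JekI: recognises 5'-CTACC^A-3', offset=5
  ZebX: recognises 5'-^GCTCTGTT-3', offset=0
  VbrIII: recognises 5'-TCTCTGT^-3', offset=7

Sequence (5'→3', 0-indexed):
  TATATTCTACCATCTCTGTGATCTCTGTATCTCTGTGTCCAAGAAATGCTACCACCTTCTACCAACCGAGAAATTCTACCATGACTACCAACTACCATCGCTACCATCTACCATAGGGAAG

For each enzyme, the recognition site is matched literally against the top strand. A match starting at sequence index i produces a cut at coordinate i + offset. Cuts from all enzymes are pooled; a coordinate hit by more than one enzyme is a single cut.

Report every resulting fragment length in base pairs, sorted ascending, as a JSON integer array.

Per-enzyme occurrences:
  BxoII (GAAAT, off=2): starts [42, 69] → cuts [44, 71]
  JekI (CTACCA, off=5): starts [6, 48, 58, 75, 84, 91, 100, 107] → cuts [11, 53, 63, 80, 89, 96, 105, 112]
  ZebX (GCTCTGTT, off=0): no sites
  VbrIII (TCTCTGT, off=7): starts [12, 21, 29] → cuts [19, 28, 36]

All cut coordinates (distinct, sorted): [11, 19, 28, 36, 44, 53, 63, 71, 80, 89, 96, 105, 112]

Fragments:
  11→19: 8 bp
  19→28: 9 bp
  28→36: 8 bp
  36→44: 8 bp
  44→53: 9 bp
  53→63: 10 bp
  63→71: 8 bp
  71→80: 9 bp
  80→89: 9 bp
  89→96: 7 bp
  96→105: 9 bp
  105→112: 7 bp
  112→11 (wrap): 121-112+11 = 20 bp

[7,7,8,8,8,8,9,9,9,9,9,10,20]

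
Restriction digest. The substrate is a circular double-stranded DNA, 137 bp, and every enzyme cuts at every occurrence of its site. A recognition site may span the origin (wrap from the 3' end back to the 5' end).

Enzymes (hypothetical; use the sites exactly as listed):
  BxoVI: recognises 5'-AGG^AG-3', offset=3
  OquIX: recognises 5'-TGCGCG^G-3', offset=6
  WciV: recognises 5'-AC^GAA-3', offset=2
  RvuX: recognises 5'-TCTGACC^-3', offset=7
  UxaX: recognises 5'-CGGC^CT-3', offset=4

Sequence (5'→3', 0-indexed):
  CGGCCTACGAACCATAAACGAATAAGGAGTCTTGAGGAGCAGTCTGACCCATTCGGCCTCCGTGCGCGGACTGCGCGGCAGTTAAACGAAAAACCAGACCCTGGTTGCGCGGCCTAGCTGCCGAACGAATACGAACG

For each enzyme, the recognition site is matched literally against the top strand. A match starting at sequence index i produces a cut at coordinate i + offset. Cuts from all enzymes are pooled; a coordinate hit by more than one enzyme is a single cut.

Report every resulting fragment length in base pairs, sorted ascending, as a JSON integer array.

[2,4,6,8,8,9,9,10,10,11,11,12,13,24]

Site scan:
  BxoVI (AGGAG, off=3): starts [24, 34] → cuts [27, 37]
  OquIX (TGCGCGG, off=6): starts [62, 71, 105] → cuts [68, 77, 111]
  WciV (ACGAA, off=2): starts [6, 17, 85, 124, 130] → cuts [8, 19, 87, 126, 132]
  RvuX (TCTGACC, off=7): starts [42] → cuts [49]
  UxaX (CGGCCT, off=4): starts [0, 53, 109] → cuts [4, 57, 113]

Pooled cuts: [4, 8, 19, 27, 37, 49, 57, 68, 77, 87, 111, 113, 126, 132]

Fragments:
  4→8: 4 bp
  8→19: 11 bp
  19→27: 8 bp
  27→37: 10 bp
  37→49: 12 bp
  49→57: 8 bp
  57→68: 11 bp
  68→77: 9 bp
  77→87: 10 bp
  87→111: 24 bp
  111→113: 2 bp
  113→126: 13 bp
  126→132: 6 bp
  132→4 (wrap): 137-132+4 = 9 bp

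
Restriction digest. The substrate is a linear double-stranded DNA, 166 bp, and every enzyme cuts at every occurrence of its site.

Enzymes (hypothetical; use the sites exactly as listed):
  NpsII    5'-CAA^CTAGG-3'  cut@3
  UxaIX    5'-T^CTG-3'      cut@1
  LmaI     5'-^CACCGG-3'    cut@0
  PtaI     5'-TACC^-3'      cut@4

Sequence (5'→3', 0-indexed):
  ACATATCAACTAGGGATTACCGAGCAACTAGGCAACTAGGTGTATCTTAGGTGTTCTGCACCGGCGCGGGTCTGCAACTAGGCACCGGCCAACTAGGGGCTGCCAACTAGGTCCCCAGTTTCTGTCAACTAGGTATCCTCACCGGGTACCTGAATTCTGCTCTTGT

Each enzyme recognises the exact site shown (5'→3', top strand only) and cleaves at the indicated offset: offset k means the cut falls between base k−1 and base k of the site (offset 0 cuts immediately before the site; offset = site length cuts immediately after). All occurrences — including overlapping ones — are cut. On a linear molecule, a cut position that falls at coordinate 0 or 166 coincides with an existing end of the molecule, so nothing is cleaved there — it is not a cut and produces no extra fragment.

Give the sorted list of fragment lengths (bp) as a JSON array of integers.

[3,5,6,6,6,7,8,9,10,10,11,11,12,13,14,15,20]

Per-enzyme occurrences:
  NpsII CAACTAGG/3: at [6, 24, 32, 74, 89, 103, 125] ⇒ [9, 27, 35, 77, 92, 106, 128]
  UxaIX TCTG/1: at [54, 70, 120, 155] ⇒ [55, 71, 121, 156]
  LmaI CACCGG/0: at [58, 82, 139] ⇒ [58, 82, 139]
  PtaI TACC/4: at [17, 146] ⇒ [21, 150]

All cut coordinates (distinct, sorted): [9, 21, 27, 35, 55, 58, 71, 77, 82, 92, 106, 121, 128, 139, 150, 156]

Fragments:
  [0,9): 9 bp
  [9,21): 12 bp
  [21,27): 6 bp
  [27,35): 8 bp
  [35,55): 20 bp
  [55,58): 3 bp
  [58,71): 13 bp
  [71,77): 6 bp
  [77,82): 5 bp
  [82,92): 10 bp
  [92,106): 14 bp
  [106,121): 15 bp
  [121,128): 7 bp
  [128,139): 11 bp
  [139,150): 11 bp
  [150,156): 6 bp
  [156,166): 10 bp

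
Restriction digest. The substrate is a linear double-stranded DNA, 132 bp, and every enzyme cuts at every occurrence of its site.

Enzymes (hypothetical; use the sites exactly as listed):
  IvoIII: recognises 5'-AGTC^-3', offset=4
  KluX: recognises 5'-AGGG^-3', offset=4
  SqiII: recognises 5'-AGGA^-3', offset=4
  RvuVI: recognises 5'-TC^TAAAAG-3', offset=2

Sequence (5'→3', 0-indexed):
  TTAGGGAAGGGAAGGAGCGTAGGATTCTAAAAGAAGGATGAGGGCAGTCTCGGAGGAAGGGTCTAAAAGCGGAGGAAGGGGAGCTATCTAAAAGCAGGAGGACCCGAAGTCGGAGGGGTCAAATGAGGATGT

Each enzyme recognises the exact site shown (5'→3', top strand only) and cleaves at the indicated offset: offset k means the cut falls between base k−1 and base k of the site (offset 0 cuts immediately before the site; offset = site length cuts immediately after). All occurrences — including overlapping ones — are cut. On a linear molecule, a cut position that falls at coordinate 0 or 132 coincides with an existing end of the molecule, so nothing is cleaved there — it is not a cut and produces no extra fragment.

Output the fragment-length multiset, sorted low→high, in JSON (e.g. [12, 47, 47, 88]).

Scan for sites:
  IvoIII (AGTC, off=4): starts [45, 107] → cuts [49, 111]
  KluX (AGGG, off=4): starts [2, 7, 40, 57, 76, 113] → cuts [6, 11, 44, 61, 80, 117]
  SqiII (AGGA, off=4): starts [12, 20, 34, 53, 72, 95, 98, 125] → cuts [16, 24, 38, 57, 76, 99, 102, 129]
  RvuVI (TCTAAAAG, off=2): starts [25, 61, 86] → cuts [27, 63, 88]

Pooled cuts: [6, 11, 16, 24, 27, 38, 44, 49, 57, 61, 63, 76, 80, 88, 99, 102, 111, 117, 129]

Fragment lengths:
  [0,6): 6 bp
  [6,11): 5 bp
  [11,16): 5 bp
  [16,24): 8 bp
  [24,27): 3 bp
  [27,38): 11 bp
  [38,44): 6 bp
  [44,49): 5 bp
  [49,57): 8 bp
  [57,61): 4 bp
  [61,63): 2 bp
  [63,76): 13 bp
  [76,80): 4 bp
  [80,88): 8 bp
  [88,99): 11 bp
  [99,102): 3 bp
  [102,111): 9 bp
  [111,117): 6 bp
  [117,129): 12 bp
  [129,132): 3 bp

[2,3,3,3,4,4,5,5,5,6,6,6,8,8,8,9,11,11,12,13]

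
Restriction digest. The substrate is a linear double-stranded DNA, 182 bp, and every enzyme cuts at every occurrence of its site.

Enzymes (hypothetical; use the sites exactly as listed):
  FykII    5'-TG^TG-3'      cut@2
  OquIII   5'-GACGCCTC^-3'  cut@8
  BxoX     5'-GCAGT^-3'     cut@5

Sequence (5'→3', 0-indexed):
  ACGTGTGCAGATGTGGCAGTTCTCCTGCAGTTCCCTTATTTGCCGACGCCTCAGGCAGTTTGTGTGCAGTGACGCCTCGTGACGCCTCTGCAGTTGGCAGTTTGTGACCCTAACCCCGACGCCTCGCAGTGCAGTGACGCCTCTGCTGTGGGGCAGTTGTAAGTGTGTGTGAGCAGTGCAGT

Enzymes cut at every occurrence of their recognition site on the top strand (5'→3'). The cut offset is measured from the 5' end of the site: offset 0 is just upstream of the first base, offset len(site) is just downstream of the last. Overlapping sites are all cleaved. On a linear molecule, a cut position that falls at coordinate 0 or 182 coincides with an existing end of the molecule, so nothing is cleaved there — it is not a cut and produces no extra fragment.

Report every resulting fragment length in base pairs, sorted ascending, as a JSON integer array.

[2,2,2,3,3,5,5,5,5,5,6,6,7,7,7,8,8,8,8,8,9,10,11,21,21]

Scan for sites:
  FykII (TGTG, off=2): starts [3, 11, 60, 62, 102, 146, 163, 165, 167] → cuts [5, 13, 62, 64, 104, 148, 165, 167, 169]
  OquIII (GACGCCTC, off=8): starts [44, 70, 80, 117, 135] → cuts [52, 78, 88, 125, 143]
  BxoX (GCAGT, off=5): starts [15, 26, 54, 65, 89, 96, 125, 130, 152, 172, 177] → cuts [20, 31, 59, 70, 94, 101, 130, 135, 157, 177] (position 182 is a terminus of the linear molecule — no cut)

Pooled cuts: [5, 13, 20, 31, 52, 59, 62, 64, 70, 78, 88, 94, 101, 104, 125, 130, 135, 143, 148, 157, 165, 167, 169, 177]

Fragments:
  [0,5): 5 bp
  [5,13): 8 bp
  [13,20): 7 bp
  [20,31): 11 bp
  [31,52): 21 bp
  [52,59): 7 bp
  [59,62): 3 bp
  [62,64): 2 bp
  [64,70): 6 bp
  [70,78): 8 bp
  [78,88): 10 bp
  [88,94): 6 bp
  [94,101): 7 bp
  [101,104): 3 bp
  [104,125): 21 bp
  [125,130): 5 bp
  [130,135): 5 bp
  [135,143): 8 bp
  [143,148): 5 bp
  [148,157): 9 bp
  [157,165): 8 bp
  [165,167): 2 bp
  [167,169): 2 bp
  [169,177): 8 bp
  [177,182): 5 bp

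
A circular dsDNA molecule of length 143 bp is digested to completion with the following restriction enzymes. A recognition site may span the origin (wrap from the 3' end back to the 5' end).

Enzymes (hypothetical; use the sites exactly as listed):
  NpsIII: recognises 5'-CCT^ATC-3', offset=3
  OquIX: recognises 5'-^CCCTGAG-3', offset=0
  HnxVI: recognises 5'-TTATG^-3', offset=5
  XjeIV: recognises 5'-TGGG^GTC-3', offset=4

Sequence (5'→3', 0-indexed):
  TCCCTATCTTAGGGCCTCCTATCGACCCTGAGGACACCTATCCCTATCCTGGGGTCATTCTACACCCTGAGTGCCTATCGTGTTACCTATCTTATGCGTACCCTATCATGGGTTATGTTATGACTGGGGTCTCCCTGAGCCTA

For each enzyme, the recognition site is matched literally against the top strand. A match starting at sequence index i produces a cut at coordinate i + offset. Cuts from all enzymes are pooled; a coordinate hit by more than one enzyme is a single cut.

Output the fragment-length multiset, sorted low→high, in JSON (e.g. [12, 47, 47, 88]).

Scan for sites:
  NpsIII (CCTATC, off=3): starts [2, 17, 36, 42, 73, 85, 101, 139] → cuts [5, 20, 39, 45, 76, 88, 104, 142]
  OquIX (CCCTGAG, off=0): starts [25, 64, 132] → cuts [25, 64, 132]
  HnxVI (TTATG, off=5): starts [91, 112, 117] → cuts [96, 117, 122]
  XjeIV (TGGGGTC, off=4): starts [49, 124] → cuts [53, 128]

Pooled cuts: [5, 20, 25, 39, 45, 53, 64, 76, 88, 96, 104, 117, 122, 128, 132, 142]

Fragments:
  5→20: 15 bp
  20→25: 5 bp
  25→39: 14 bp
  39→45: 6 bp
  45→53: 8 bp
  53→64: 11 bp
  64→76: 12 bp
  76→88: 12 bp
  88→96: 8 bp
  96→104: 8 bp
  104→117: 13 bp
  117→122: 5 bp
  122→128: 6 bp
  128→132: 4 bp
  132→142: 10 bp
  142→5 (wrap): 143-142+5 = 6 bp

[4,5,5,6,6,6,8,8,8,10,11,12,12,13,14,15]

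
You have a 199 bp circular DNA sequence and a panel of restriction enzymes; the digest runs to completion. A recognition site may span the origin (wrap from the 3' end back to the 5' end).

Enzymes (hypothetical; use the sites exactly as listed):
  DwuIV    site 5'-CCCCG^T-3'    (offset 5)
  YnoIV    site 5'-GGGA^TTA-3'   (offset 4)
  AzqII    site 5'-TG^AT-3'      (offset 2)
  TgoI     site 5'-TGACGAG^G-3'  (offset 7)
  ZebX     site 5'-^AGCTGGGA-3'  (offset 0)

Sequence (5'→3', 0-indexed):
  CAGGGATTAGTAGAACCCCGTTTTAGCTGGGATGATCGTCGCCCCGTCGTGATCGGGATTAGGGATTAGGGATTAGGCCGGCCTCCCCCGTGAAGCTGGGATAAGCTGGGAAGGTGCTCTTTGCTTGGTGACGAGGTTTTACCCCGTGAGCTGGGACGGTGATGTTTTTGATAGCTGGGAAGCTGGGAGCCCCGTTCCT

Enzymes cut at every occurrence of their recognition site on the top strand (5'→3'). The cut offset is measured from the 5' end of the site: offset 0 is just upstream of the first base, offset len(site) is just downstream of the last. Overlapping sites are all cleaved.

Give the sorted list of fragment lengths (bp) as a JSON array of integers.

[2,2,3,4,5,7,7,7,8,9,10,10,11,11,12,13,14,14,18,32]

Site scan:
  DwuIV (CCCCGT, off=5): starts [15, 41, 85, 141, 189] → cuts [20, 46, 90, 146, 194]
  YnoIV (GGGATTA, off=4): starts [2, 54, 61, 68] → cuts [6, 58, 65, 72]
  AzqII (TGAT, off=2): starts [32, 49, 159, 168] → cuts [34, 51, 161, 170]
  TgoI (TGACGAGG, off=7): starts [128] → cuts [135]
  ZebX (AGCTGGGA, off=0): starts [24, 93, 103, 148, 172, 180] → cuts [24, 93, 103, 148, 172, 180]

All cut coordinates (distinct, sorted): [6, 20, 24, 34, 46, 51, 58, 65, 72, 90, 93, 103, 135, 146, 148, 161, 170, 172, 180, 194]

Fragments:
  6→20: 14 bp
  20→24: 4 bp
  24→34: 10 bp
  34→46: 12 bp
  46→51: 5 bp
  51→58: 7 bp
  58→65: 7 bp
  65→72: 7 bp
  72→90: 18 bp
  90→93: 3 bp
  93→103: 10 bp
  103→135: 32 bp
  135→146: 11 bp
  146→148: 2 bp
  148→161: 13 bp
  161→170: 9 bp
  170→172: 2 bp
  172→180: 8 bp
  180→194: 14 bp
  194→6 (wrap): 199-194+6 = 11 bp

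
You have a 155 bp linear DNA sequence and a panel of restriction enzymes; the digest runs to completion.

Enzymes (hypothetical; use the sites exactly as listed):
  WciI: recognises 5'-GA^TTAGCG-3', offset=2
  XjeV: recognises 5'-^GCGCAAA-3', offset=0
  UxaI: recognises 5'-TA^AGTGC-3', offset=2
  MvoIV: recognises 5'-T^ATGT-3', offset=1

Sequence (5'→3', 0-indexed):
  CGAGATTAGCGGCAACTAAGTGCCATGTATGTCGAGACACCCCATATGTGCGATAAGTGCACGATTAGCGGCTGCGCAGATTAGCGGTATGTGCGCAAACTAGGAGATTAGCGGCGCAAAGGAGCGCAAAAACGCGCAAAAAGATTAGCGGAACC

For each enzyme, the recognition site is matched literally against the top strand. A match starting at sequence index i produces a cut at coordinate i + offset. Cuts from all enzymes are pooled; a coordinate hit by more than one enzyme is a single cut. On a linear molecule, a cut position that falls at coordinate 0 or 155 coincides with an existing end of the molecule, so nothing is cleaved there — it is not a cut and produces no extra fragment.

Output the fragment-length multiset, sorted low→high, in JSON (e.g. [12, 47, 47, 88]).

[4,5,6,8,9,10,10,10,10,11,11,13,15,16,17]

Scan for sites:
  WciI (GATTAGCG, off=2): starts [3, 62, 78, 105, 142] → cuts [5, 64, 80, 107, 144]
  XjeV (GCGCAAA, off=0): starts [92, 113, 123, 133] → cuts [92, 113, 123, 133]
  UxaI (TAAGTGC, off=2): starts [16, 53] → cuts [18, 55]
  MvoIV (TATGT, off=1): starts [27, 44, 87] → cuts [28, 45, 88]

All cut coordinates (distinct, sorted): [5, 18, 28, 45, 55, 64, 80, 88, 92, 107, 113, 123, 133, 144]

Fragments:
  [0,5): 5 bp
  [5,18): 13 bp
  [18,28): 10 bp
  [28,45): 17 bp
  [45,55): 10 bp
  [55,64): 9 bp
  [64,80): 16 bp
  [80,88): 8 bp
  [88,92): 4 bp
  [92,107): 15 bp
  [107,113): 6 bp
  [113,123): 10 bp
  [123,133): 10 bp
  [133,144): 11 bp
  [144,155): 11 bp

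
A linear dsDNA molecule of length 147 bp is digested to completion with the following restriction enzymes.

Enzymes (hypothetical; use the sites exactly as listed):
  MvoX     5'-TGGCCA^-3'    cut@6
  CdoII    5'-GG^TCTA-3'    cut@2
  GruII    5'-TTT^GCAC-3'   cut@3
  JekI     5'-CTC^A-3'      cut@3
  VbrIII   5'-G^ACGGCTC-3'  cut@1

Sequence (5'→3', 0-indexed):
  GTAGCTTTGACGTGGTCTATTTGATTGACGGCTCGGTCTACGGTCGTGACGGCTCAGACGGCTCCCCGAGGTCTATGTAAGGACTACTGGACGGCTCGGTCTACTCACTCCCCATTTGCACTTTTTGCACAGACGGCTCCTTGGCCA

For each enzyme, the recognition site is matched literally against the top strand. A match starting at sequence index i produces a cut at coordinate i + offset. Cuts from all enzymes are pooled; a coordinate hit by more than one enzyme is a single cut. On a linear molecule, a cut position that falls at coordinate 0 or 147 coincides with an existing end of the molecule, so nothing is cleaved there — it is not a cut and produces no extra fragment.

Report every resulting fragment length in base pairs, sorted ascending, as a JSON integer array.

Site scan:
  MvoX TGGCCA/6: at [141] ⇒ [] (position 147 is a terminus of the linear molecule — no cut)
  CdoII GGTCTA/2: at [13, 34, 69, 97] ⇒ [15, 36, 71, 99]
  GruII TTTGCAC/3: at [114, 123] ⇒ [117, 126]
  JekI CTCA/3: at [52, 103] ⇒ [55, 106]
  VbrIII GACGGCTC/1: at [26, 47, 56, 89, 131] ⇒ [27, 48, 57, 90, 132]

Pooled cuts: [15, 27, 36, 48, 55, 57, 71, 90, 99, 106, 117, 126, 132]

Fragments:
  [0,15): 15 bp
  [15,27): 12 bp
  [27,36): 9 bp
  [36,48): 12 bp
  [48,55): 7 bp
  [55,57): 2 bp
  [57,71): 14 bp
  [71,90): 19 bp
  [90,99): 9 bp
  [99,106): 7 bp
  [106,117): 11 bp
  [117,126): 9 bp
  [126,132): 6 bp
  [132,147): 15 bp

[2,6,7,7,9,9,9,11,12,12,14,15,15,19]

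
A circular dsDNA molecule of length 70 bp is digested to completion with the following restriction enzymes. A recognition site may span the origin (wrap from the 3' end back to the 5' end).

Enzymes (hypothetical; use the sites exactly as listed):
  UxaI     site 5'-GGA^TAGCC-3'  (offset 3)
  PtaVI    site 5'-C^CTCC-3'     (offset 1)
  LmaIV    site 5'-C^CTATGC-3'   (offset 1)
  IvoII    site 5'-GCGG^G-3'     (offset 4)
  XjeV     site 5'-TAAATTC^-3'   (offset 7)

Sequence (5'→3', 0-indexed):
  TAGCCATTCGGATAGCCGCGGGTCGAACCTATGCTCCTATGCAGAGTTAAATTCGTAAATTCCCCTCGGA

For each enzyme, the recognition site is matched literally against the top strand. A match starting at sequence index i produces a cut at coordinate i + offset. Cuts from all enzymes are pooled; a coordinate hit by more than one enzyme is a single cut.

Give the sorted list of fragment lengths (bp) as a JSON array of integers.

[7,8,8,8,9,12,18]

Site scan:
  UxaI GGATAGCC/3: at [9, 67] ⇒ [0, 12]
  PtaVI (CCTCC, off=1): no sites
  LmaIV CCTATGC/1: at [27, 35] ⇒ [28, 36]
  IvoII GCGGG/4: at [17] ⇒ [21]
  XjeV TAAATTC/7: at [47, 55] ⇒ [54, 62]

Pooled cuts: [0, 12, 21, 28, 36, 54, 62]

Fragment lengths:
  0→12: 12 bp
  12→21: 9 bp
  21→28: 7 bp
  28→36: 8 bp
  36→54: 18 bp
  54→62: 8 bp
  62→0 (wrap): 70-62+0 = 8 bp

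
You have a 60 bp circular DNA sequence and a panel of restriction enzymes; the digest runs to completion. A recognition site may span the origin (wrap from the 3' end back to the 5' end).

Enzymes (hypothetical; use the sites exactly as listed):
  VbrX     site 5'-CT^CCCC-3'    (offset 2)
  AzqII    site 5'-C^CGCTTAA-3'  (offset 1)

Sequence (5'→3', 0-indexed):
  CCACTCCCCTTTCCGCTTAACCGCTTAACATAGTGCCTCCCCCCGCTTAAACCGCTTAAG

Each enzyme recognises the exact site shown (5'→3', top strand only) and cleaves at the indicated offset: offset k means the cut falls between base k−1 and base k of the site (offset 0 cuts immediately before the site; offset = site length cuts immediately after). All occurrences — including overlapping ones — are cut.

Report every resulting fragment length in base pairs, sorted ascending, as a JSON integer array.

[5,8,8,9,13,17]

Per-enzyme occurrences:
  VbrX CTCCCC/2: at [3, 36] ⇒ [5, 38]
  AzqII CCGCTTAA/1: at [12, 20, 42, 51] ⇒ [13, 21, 43, 52]

All cut coordinates (distinct, sorted): [5, 13, 21, 38, 43, 52]

Fragment lengths:
  5→13: 8 bp
  13→21: 8 bp
  21→38: 17 bp
  38→43: 5 bp
  43→52: 9 bp
  52→5 (wrap): 60-52+5 = 13 bp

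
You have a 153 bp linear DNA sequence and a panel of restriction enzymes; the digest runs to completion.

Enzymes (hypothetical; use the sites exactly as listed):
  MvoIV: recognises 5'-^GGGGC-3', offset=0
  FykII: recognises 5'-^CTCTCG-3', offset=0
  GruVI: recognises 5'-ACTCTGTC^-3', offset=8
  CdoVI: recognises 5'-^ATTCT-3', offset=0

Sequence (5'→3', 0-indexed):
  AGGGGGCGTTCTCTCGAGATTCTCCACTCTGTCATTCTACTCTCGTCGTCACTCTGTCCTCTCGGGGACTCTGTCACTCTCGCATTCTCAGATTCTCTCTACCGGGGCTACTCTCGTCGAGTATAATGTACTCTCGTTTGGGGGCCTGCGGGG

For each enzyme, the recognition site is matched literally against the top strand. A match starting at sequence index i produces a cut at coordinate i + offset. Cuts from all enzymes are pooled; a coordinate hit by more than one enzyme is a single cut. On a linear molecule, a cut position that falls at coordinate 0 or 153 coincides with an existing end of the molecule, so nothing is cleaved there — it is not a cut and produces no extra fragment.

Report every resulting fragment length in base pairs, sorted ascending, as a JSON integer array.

[1,2,6,7,7,8,8,8,10,12,13,15,17,19,20]

Site scan:
  MvoIV GGGGC/0: at [2, 103, 140] ⇒ [2, 103, 140]
  FykII CTCTCG/0: at [10, 39, 58, 76, 110, 130] ⇒ [10, 39, 58, 76, 110, 130]
  GruVI ACTCTGTC/8: at [25, 50, 67] ⇒ [33, 58, 75]
  CdoVI ATTCT/0: at [18, 33, 83, 91] ⇒ [18, 33, 83, 91]

All cut coordinates (distinct, sorted): [2, 10, 18, 33, 39, 58, 75, 76, 83, 91, 103, 110, 130, 140]

Fragment lengths:
  [0,2): 2 bp
  [2,10): 8 bp
  [10,18): 8 bp
  [18,33): 15 bp
  [33,39): 6 bp
  [39,58): 19 bp
  [58,75): 17 bp
  [75,76): 1 bp
  [76,83): 7 bp
  [83,91): 8 bp
  [91,103): 12 bp
  [103,110): 7 bp
  [110,130): 20 bp
  [130,140): 10 bp
  [140,153): 13 bp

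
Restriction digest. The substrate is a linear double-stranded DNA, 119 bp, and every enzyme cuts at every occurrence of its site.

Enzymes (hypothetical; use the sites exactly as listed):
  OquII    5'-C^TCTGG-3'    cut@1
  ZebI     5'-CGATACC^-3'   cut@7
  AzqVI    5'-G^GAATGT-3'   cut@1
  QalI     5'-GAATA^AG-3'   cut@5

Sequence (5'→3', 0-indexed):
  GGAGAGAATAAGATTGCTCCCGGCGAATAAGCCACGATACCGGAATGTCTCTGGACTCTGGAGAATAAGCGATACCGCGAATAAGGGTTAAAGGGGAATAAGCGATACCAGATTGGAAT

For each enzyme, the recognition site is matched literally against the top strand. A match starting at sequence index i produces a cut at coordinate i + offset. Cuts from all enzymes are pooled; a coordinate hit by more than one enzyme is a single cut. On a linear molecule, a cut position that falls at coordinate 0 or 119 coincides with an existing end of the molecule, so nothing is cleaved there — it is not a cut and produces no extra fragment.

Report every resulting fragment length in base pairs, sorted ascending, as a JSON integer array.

Scan for sites:
  OquII CTCTGG/1: at [48, 55] ⇒ [49, 56]
  ZebI CGATACC/7: at [34, 69, 102] ⇒ [41, 76, 109]
  AzqVI GGAATGT/1: at [41] ⇒ [42]
  QalI GAATAAG/5: at [5, 24, 62, 78, 95] ⇒ [10, 29, 67, 83, 100]

All cut coordinates (distinct, sorted): [10, 29, 41, 42, 49, 56, 67, 76, 83, 100, 109]

Fragment lengths:
  [0,10): 10 bp
  [10,29): 19 bp
  [29,41): 12 bp
  [41,42): 1 bp
  [42,49): 7 bp
  [49,56): 7 bp
  [56,67): 11 bp
  [67,76): 9 bp
  [76,83): 7 bp
  [83,100): 17 bp
  [100,109): 9 bp
  [109,119): 10 bp

[1,7,7,7,9,9,10,10,11,12,17,19]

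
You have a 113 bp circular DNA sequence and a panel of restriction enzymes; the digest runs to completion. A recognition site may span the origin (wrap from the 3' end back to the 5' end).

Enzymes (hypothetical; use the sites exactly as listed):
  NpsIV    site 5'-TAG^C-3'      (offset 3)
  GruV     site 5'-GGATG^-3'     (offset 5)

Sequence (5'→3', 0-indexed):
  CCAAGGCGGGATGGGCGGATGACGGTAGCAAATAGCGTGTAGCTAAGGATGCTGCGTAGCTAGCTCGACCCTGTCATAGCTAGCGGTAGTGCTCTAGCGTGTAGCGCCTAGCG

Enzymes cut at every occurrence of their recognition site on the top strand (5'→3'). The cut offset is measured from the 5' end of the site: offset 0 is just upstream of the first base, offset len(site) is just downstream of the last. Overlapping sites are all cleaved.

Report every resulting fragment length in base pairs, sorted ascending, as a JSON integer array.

Scan for sites:
  NpsIV (TAGC, off=3): starts [25, 32, 39, 56, 60, 76, 80, 94, 101, 108] → cuts [28, 35, 42, 59, 63, 79, 83, 97, 104, 111]
  GruV (GGATG, off=5): starts [8, 16, 46] → cuts [13, 21, 51]

All cut coordinates (distinct, sorted): [13, 21, 28, 35, 42, 51, 59, 63, 79, 83, 97, 104, 111]

Fragments:
  13→21: 8 bp
  21→28: 7 bp
  28→35: 7 bp
  35→42: 7 bp
  42→51: 9 bp
  51→59: 8 bp
  59→63: 4 bp
  63→79: 16 bp
  79→83: 4 bp
  83→97: 14 bp
  97→104: 7 bp
  104→111: 7 bp
  111→13 (wrap): 113-111+13 = 15 bp

[4,4,7,7,7,7,7,8,8,9,14,15,16]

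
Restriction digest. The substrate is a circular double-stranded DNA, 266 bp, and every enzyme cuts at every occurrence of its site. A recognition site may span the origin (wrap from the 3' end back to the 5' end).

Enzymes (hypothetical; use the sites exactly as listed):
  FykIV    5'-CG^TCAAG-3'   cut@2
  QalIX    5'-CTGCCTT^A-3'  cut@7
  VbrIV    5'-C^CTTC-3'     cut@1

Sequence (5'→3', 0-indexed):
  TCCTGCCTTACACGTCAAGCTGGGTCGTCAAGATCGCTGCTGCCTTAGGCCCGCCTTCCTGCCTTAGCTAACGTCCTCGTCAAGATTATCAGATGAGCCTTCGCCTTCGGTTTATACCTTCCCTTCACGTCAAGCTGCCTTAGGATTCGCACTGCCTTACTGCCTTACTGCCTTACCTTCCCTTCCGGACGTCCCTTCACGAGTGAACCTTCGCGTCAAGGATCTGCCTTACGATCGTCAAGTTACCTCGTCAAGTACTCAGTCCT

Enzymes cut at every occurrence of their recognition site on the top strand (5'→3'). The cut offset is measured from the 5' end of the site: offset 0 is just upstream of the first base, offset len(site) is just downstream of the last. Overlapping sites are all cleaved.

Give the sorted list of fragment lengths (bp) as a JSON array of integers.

Site scan:
  FykIV CGTCAAG/2: at [12, 25, 77, 127, 213, 235, 248] ⇒ [14, 27, 79, 129, 215, 237, 250]
  QalIX CTGCCTTA/7: at [2, 39, 58, 134, 151, 159, 167, 223] ⇒ [9, 46, 65, 141, 158, 166, 174, 230]
  VbrIV CCTTC/1: at [53, 97, 103, 116, 121, 175, 180, 193, 207, 263] ⇒ [54, 98, 104, 117, 122, 176, 181, 194, 208, 264]

All cut coordinates (distinct, sorted): [9, 14, 27, 46, 54, 65, 79, 98, 104, 117, 122, 129, 141, 158, 166, 174, 176, 181, 194, 208, 215, 230, 237, 250, 264]

Fragments:
  9→14: 5 bp
  14→27: 13 bp
  27→46: 19 bp
  46→54: 8 bp
  54→65: 11 bp
  65→79: 14 bp
  79→98: 19 bp
  98→104: 6 bp
  104→117: 13 bp
  117→122: 5 bp
  122→129: 7 bp
  129→141: 12 bp
  141→158: 17 bp
  158→166: 8 bp
  166→174: 8 bp
  174→176: 2 bp
  176→181: 5 bp
  181→194: 13 bp
  194→208: 14 bp
  208→215: 7 bp
  215→230: 15 bp
  230→237: 7 bp
  237→250: 13 bp
  250→264: 14 bp
  264→9 (wrap): 266-264+9 = 11 bp

[2,5,5,5,6,7,7,7,8,8,8,11,11,12,13,13,13,13,14,14,14,15,17,19,19]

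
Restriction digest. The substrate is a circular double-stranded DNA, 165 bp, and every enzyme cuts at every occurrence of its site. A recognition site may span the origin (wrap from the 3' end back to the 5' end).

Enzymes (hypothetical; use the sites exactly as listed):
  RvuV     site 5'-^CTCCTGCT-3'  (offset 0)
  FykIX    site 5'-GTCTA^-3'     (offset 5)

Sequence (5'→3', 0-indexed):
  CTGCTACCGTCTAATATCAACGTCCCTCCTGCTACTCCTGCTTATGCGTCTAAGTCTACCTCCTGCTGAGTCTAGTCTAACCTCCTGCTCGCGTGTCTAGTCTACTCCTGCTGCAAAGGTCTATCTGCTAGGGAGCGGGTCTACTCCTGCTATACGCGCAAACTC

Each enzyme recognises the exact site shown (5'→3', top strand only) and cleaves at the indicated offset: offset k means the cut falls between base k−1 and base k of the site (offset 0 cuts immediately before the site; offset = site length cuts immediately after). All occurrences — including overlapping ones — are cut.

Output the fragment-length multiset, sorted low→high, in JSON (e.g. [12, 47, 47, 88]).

Site scan:
  RvuV CTCCTGCT/0: at [25, 34, 59, 81, 104, 143, 162] ⇒ [25, 34, 59, 81, 104, 143, 162]
  FykIX GTCTA/5: at [8, 47, 53, 69, 74, 94, 99, 118, 138] ⇒ [13, 52, 58, 74, 79, 99, 104, 123, 143]

All cut coordinates (distinct, sorted): [13, 25, 34, 52, 58, 59, 74, 79, 81, 99, 104, 123, 143, 162]

Fragments:
  13→25: 12 bp
  25→34: 9 bp
  34→52: 18 bp
  52→58: 6 bp
  58→59: 1 bp
  59→74: 15 bp
  74→79: 5 bp
  79→81: 2 bp
  81→99: 18 bp
  99→104: 5 bp
  104→123: 19 bp
  123→143: 20 bp
  143→162: 19 bp
  162→13 (wrap): 165-162+13 = 16 bp

[1,2,5,5,6,9,12,15,16,18,18,19,19,20]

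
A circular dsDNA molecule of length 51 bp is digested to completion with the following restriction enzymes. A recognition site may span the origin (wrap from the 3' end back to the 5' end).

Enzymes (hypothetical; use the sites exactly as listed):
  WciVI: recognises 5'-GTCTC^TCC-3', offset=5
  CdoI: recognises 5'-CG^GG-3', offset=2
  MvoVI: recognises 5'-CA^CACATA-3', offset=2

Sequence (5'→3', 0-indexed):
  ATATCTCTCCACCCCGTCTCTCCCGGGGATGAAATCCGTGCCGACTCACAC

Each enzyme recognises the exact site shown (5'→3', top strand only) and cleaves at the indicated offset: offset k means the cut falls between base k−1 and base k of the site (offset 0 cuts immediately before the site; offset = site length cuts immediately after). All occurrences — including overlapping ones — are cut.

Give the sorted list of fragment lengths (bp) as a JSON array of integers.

Scan for sites:
  WciVI GTCTCTCC/5: at [15] ⇒ [20]
  CdoI CGGG/2: at [23] ⇒ [25]
  MvoVI CACACATA/2: at [46] ⇒ [48]

Pooled cuts: [20, 25, 48]

Fragment lengths:
  20→25: 5 bp
  25→48: 23 bp
  48→20 (wrap): 51-48+20 = 23 bp

[5,23,23]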